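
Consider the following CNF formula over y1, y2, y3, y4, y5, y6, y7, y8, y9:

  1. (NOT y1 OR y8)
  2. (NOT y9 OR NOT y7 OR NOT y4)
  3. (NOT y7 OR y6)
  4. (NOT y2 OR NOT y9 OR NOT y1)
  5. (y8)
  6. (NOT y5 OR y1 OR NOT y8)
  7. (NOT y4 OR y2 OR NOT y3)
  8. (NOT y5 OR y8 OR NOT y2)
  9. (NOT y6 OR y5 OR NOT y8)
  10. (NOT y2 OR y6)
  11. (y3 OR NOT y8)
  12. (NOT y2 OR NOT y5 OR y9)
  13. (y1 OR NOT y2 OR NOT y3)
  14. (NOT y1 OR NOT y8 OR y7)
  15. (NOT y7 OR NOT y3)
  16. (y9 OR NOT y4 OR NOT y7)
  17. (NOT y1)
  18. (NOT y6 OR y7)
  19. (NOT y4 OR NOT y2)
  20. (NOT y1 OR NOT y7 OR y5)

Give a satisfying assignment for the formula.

Unit propagation: (y8) forces y8 = True.
(y3) is a unit clause, so y3 = True.
Unit propagation: (NOT y7) forces y7 = False.
The clause (NOT y1) is unit: y1 must be False.
The clause (NOT y5) is unit: y5 must be False.
(NOT y6) is a unit clause, so y6 = False.
Unit propagation: (NOT y2) forces y2 = False.
The clause (NOT y4) is unit: y4 must be False.
y9 is now unconstrained; take y9 = True.

y1 = 0  y2 = 0  y3 = 1  y4 = 0  y5 = 0  y6 = 0  y7 = 0  y8 = 1  y9 = 1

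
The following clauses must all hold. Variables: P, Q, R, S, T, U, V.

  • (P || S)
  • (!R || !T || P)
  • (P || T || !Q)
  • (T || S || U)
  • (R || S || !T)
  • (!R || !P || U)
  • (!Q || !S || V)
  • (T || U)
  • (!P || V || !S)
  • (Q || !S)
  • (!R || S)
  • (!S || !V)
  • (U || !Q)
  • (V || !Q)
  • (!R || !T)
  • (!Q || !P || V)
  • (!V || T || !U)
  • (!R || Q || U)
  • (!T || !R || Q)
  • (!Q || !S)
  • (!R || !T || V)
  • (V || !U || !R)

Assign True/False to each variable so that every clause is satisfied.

P=True, Q=False, R=False, S=False, T=False, U=True, V=False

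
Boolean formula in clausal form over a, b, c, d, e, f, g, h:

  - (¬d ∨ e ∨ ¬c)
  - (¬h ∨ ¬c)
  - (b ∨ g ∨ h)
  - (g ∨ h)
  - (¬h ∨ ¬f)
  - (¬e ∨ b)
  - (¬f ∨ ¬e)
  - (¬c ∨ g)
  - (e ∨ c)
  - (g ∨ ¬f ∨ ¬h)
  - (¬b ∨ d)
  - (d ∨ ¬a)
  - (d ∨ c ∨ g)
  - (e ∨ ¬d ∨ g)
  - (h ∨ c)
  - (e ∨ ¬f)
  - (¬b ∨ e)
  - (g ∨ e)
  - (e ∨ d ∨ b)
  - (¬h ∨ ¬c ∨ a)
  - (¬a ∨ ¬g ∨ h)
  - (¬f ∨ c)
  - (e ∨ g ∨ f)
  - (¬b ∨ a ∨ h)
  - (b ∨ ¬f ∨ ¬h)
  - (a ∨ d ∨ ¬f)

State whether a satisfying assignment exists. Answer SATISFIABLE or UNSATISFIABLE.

Try a = False.
Try b = True.
  then d is forced to True.
  then e is forced to True.
  then f is forced to False.
  then h is forced to True.
  then c is forced to False.
g is now unconstrained; take g = True.
Every clause has at least one true literal under this assignment.
So a=F, b=T, c=F, d=T, e=T, f=F, g=T, h=T is a satisfying assignment.

SATISFIABLE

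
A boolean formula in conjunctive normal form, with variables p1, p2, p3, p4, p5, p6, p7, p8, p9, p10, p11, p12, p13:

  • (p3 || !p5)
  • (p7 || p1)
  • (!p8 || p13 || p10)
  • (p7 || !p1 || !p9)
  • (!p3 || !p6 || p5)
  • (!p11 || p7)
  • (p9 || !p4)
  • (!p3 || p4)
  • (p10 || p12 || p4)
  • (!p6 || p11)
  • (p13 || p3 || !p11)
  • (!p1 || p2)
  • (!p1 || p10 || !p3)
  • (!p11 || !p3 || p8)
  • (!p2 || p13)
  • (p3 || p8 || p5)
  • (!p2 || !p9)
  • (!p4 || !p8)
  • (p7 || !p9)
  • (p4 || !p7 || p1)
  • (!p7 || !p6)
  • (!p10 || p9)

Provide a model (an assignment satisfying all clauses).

p1=F, p2=F, p3=T, p4=T, p5=T, p6=F, p7=T, p8=F, p9=T, p10=F, p11=F, p12=F, p13=F

p6 occurs only negated in the remaining clauses — set p6 = False.
Try p1 = False.
  then p7 is forced to True.
  then p4 is forced to True.
  then p9 is forced to True.
  then p2 is forced to False.
  then p8 is forced to False.
Try p3 = True.
  then p11 is forced to False.
p5, p10, p12, p13 are now unconstrained; take p5 = True, p10 = False, p12 = False, p13 = False.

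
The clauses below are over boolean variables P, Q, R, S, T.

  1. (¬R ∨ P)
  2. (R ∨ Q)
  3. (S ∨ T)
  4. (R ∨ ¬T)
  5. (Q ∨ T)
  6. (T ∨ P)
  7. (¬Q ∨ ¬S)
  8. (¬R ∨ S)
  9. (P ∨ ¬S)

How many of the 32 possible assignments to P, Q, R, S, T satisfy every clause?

Satisfying assignments:
  P=1 Q=0 R=1 S=1 T=1
Count: 1.

1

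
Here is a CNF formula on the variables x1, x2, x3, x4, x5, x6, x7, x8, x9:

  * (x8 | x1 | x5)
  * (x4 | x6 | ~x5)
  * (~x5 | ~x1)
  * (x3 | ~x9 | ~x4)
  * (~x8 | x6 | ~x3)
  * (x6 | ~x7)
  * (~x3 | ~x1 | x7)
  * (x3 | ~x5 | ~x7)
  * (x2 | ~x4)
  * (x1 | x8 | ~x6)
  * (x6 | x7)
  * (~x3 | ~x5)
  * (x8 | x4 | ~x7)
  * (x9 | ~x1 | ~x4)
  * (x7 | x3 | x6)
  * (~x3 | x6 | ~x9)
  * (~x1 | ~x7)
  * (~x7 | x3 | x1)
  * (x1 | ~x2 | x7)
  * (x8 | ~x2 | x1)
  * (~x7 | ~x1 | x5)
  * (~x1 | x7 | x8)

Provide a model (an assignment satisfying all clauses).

Branch on x1: take x1 = True.
  then x5 is forced to False.
  then x7 is forced to False.
  then x3 is forced to False.
  then x6 is forced to True.
  then x8 is forced to True.
Branch on x2: take x2 = False.
  then x4 is forced to False.
x9 is now unconstrained; take x9 = False.
Check each clause:
  1. (x5 | x1 | x8) — x8 is true.
  2. (x4 | ~x5 | x6) — ~x5 is true.
  3. (~x1 | ~x5) — ~x5 is true.
  4. (~x4 | x3 | ~x9) — ~x4 is true.
  5. (x6 | ~x3 | ~x8) — ~x3 is true.
  6. (x6 | ~x7) — ~x7 is true.
  7. (~x1 | ~x3 | x7) — ~x3 is true.
  8. (~x5 | x3 | ~x7) — ~x7 is true.
  9. (~x4 | x2) — ~x4 is true.
  10. (x8 | x1 | ~x6) — x8 is true.
  11. (x6 | x7) — x6 is true.
  12. (~x5 | ~x3) — ~x5 is true.
  13. (x8 | x4 | ~x7) — x8 is true.
  14. (~x1 | ~x4 | x9) — ~x4 is true.
  15. (x6 | x7 | x3) — x6 is true.
  16. (~x9 | ~x3 | x6) — ~x3 is true.
  17. (~x1 | ~x7) — ~x7 is true.
  18. (~x7 | x3 | x1) — x1 is true.
  19. (x7 | x1 | ~x2) — x1 is true.
  20. (x1 | ~x2 | x8) — x8 is true.
  21. (~x7 | ~x1 | x5) — ~x7 is true.
  22. (x8 | x7 | ~x1) — x8 is true.

x1 = T, x2 = F, x3 = F, x4 = F, x5 = F, x6 = T, x7 = F, x8 = T, x9 = F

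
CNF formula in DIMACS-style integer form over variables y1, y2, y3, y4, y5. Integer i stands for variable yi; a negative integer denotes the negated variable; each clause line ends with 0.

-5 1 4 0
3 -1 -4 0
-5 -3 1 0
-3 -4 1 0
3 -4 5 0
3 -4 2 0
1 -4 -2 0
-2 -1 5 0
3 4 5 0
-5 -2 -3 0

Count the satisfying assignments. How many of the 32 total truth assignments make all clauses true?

8

Case analysis on y3 and y4:
  y3=T, y4=T: remaining (y1,y2,y5) ∈ {(T,F,F); (T,F,T)} — 2.
  y3=T, y4=F: remaining (y1,y2,y5) ∈ {(F,F,F); (F,T,F); (T,F,F); (T,F,T)} — 4.
  y3=F, y4=T: a clause becomes empty — 0.
  y3=F, y4=F: remaining (y1,y2,y5) ∈ {(T,F,T); (T,T,T)} — 2.
Total: 2 + 4 + 0 + 2 = 8.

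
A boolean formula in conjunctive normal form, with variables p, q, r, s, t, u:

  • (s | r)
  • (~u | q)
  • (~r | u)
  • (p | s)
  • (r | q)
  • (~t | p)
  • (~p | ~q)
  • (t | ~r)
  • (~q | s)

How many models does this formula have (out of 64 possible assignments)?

2

Satisfying assignments:
  p=0 q=1 r=0 s=1 t=0 u=0
  p=0 q=1 r=0 s=1 t=0 u=1
Count: 2.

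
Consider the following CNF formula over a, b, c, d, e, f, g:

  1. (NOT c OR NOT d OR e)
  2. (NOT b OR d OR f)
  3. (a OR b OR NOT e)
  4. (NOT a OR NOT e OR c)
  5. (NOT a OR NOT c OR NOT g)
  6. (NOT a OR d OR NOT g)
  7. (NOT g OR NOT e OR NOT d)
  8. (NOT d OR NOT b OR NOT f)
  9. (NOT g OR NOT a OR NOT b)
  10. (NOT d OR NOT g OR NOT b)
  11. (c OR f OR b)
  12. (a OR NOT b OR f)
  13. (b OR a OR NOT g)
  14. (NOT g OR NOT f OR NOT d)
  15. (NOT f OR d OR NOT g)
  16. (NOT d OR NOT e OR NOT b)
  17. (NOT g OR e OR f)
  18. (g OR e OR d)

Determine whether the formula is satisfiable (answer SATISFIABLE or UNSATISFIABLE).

SATISFIABLE

Try a = False.
Try b = False.
  then e is forced to False.
  then g is forced to False.
  then d is forced to True.
  then c is forced to False.
  then f is forced to True.
Every clause has at least one true literal under this assignment.
So a=False, b=False, c=False, d=True, e=False, f=True, g=False is a satisfying assignment.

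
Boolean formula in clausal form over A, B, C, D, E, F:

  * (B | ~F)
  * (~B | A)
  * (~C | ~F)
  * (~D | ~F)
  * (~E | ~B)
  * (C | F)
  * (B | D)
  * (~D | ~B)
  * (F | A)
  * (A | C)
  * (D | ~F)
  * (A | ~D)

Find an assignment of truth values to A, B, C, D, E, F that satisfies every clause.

Pure literal: A appears only positively; assign A = True.
E occurs only negated in the remaining clauses — set E = False.
Try B = True.
  then D is forced to False.
  then F is forced to False.
  then C is forced to True.
Check each clause:
  1. (B | ~F) — B is true.
  2. (A | ~B) — A is true.
  3. (~F | ~C) — ~F is true.
  4. (~D | ~F) — ~F is true.
  5. (~B | ~E) — ~E is true.
  6. (F | C) — C is true.
  7. (D | B) — B is true.
  8. (~B | ~D) — ~D is true.
  9. (A | F) — A is true.
  10. (A | C) — A is true.
  11. (~F | D) — ~F is true.
  12. (~D | A) — A is true.

A=True, B=True, C=True, D=False, E=False, F=False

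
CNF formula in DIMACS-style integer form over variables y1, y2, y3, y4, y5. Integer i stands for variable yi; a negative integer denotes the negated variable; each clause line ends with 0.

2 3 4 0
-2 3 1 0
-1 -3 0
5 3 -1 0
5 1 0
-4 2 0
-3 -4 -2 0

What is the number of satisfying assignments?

4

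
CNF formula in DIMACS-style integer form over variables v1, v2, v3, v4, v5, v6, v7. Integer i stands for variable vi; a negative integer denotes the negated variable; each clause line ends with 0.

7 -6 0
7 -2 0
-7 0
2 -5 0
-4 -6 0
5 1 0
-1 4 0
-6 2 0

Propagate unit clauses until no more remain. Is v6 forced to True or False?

(~v7) stands alone — v7 = False.
From (~v6 | v7) and v7 = False: v6 = False.

False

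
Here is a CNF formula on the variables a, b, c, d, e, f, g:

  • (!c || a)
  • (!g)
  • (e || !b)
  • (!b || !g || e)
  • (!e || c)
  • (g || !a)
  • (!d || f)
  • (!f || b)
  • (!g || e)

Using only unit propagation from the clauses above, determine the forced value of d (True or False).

False

(!g) is a unit clause: g = False.
(g || !a) with g = False leaves only !a, so a = False.
(a || !c) with a = False leaves only !c, so c = False.
From (!e || c) and c = False: e = False.
In (!b || e), e is now false; !b must hold, so b = False.
(!f || b): since b = False, the clause reduces to (!f). f = False.
In (f || !d), f is now false; !d must hold, so d = False.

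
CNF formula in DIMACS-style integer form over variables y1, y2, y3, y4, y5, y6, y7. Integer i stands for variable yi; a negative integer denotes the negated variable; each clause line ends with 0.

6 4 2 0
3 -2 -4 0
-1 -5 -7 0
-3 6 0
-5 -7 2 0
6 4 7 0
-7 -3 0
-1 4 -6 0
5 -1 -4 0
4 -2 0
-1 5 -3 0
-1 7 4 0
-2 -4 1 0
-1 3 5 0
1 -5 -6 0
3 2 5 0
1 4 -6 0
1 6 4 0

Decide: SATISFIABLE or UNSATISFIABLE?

Set y1 = False and propagate.
Try y2 = False.
Set y3 = False and propagate.
  then y5 is forced to True.
  then y7 is forced to False.
  then y6 is forced to False.
  then y4 is forced to True.
So y1 = 0, y2 = 0, y3 = 0, y4 = 1, y5 = 1, y6 = 0, y7 = 0 is a satisfying assignment.

SATISFIABLE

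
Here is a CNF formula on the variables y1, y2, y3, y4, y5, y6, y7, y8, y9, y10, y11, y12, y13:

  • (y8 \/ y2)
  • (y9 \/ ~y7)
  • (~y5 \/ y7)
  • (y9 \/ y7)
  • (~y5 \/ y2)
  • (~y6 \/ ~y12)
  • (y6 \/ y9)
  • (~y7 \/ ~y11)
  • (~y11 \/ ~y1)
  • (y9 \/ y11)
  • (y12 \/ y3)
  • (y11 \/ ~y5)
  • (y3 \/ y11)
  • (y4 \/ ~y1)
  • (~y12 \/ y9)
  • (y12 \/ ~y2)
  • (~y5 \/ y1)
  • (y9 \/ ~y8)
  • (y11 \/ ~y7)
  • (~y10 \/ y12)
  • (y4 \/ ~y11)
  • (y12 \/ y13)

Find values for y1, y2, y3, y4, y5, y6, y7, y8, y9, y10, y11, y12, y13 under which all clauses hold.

y1 = T, y2 = T, y3 = T, y4 = T, y5 = F, y6 = F, y7 = F, y8 = F, y9 = T, y10 = T, y11 = F, y12 = T, y13 = F

Check each clause:
  1. (y2 \/ y8) — y2 is true.
  2. (y9 \/ ~y7) — ~y7 is true.
  3. (~y5 \/ y7) — ~y5 is true.
  4. (y7 \/ y9) — y9 is true.
  5. (~y5 \/ y2) — y2 is true.
  6. (~y12 \/ ~y6) — ~y6 is true.
  7. (y9 \/ y6) — y9 is true.
  8. (~y7 \/ ~y11) — ~y7 is true.
  9. (~y11 \/ ~y1) — ~y11 is true.
  10. (y11 \/ y9) — y9 is true.
  11. (y12 \/ y3) — y3 is true.
  12. (y11 \/ ~y5) — ~y5 is true.
  13. (y3 \/ y11) — y3 is true.
  14. (~y1 \/ y4) — y4 is true.
  15. (y9 \/ ~y12) — y9 is true.
  16. (y12 \/ ~y2) — y12 is true.
  17. (~y5 \/ y1) — y1 is true.
  18. (~y8 \/ y9) — ~y8 is true.
  19. (~y7 \/ y11) — ~y7 is true.
  20. (~y10 \/ y12) — y12 is true.
  21. (y4 \/ ~y11) — y4 is true.
  22. (y13 \/ y12) — y12 is true.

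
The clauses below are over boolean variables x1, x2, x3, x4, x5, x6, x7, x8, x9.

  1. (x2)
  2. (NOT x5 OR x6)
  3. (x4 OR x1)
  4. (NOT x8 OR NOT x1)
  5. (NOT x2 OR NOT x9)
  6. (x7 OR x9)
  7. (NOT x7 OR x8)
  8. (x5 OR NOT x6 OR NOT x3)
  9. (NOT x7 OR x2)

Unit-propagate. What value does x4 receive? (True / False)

True

(x2) is a unit clause: x2 = True.
From (NOT x2 OR NOT x9) and x2 = True: x9 = False.
In (x9 OR x7), x9 is now false; x7 must hold, so x7 = True.
(NOT x7 OR x8): since x7 = True, the clause reduces to (x8). x8 = True.
(NOT x8 OR NOT x1) with x8 = True leaves only NOT x1, so x1 = False.
From (x1 OR x4) and x1 = False: x4 = True.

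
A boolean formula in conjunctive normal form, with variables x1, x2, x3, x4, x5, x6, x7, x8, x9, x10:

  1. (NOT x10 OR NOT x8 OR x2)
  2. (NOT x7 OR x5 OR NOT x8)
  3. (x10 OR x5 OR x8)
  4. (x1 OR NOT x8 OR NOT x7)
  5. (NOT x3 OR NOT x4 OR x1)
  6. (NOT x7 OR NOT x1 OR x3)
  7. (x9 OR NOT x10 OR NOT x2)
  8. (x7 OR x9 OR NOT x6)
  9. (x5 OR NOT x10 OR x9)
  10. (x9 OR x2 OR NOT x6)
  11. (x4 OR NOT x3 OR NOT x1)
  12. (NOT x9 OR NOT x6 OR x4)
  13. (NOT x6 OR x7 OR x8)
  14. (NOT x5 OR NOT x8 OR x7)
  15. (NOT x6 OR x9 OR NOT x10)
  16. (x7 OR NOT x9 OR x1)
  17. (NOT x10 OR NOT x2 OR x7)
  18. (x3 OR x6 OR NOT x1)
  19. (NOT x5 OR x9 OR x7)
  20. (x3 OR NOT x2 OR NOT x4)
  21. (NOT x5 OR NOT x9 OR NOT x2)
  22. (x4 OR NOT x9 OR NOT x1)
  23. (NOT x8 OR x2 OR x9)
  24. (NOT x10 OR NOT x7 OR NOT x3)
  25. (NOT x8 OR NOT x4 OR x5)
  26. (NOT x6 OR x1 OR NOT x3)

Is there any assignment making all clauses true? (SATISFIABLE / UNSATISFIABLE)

SATISFIABLE

Set x1 = False and propagate.
Set x2 = True and propagate.
Try x3 = False.
  then x4 is forced to False.
The remaining clauses are satisfied by x5 = True, x6 = False, x7 = True, x8 = False, x9 = False, x10 = False.
So x1=0, x2=1, x3=0, x4=0, x5=1, x6=0, x7=1, x8=0, x9=0, x10=0 is a satisfying assignment.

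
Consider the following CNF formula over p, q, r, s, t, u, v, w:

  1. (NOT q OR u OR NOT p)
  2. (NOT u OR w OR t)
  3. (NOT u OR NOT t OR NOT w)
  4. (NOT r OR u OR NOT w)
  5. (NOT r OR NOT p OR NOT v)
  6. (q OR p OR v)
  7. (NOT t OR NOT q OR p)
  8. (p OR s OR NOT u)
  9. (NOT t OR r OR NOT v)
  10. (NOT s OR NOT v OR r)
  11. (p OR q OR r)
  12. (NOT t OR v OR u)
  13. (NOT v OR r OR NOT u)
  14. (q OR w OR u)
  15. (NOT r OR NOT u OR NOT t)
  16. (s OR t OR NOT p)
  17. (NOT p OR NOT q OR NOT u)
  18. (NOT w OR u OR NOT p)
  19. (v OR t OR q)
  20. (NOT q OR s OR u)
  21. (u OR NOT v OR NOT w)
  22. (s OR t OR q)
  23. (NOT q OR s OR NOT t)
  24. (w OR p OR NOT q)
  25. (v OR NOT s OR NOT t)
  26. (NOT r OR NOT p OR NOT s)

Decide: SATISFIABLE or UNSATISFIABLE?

SATISFIABLE

Try p = False.
Branch on q: take q = True.
  then t is forced to False.
  then w is forced to True.
The remaining clauses are satisfied by r = True, s = True, u = True, v = True.
So p=F  q=T  r=T  s=T  t=F  u=T  v=T  w=T is a satisfying assignment.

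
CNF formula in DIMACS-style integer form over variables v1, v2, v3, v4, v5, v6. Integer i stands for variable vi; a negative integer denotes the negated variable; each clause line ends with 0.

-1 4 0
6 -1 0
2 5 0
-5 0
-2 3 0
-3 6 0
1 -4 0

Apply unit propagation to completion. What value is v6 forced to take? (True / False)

True

(NOT v5) stands alone — v5 = False.
(v5 OR v2) with v5 = False leaves only v2, so v2 = True.
(v3 OR NOT v2) with v2 = True leaves only v3, so v3 = True.
In (v6 OR NOT v3), NOT v3 is now false; v6 must hold, so v6 = True.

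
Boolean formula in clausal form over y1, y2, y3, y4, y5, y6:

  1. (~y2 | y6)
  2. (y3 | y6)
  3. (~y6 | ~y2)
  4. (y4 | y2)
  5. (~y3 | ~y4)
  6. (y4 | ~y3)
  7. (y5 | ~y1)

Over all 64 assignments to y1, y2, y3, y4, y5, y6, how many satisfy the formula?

3

Satisfying assignments:
  y1=F y2=F y3=F y4=T y5=F y6=T
  y1=F y2=F y3=F y4=T y5=T y6=T
  y1=T y2=F y3=F y4=T y5=T y6=T
That's 3 in total.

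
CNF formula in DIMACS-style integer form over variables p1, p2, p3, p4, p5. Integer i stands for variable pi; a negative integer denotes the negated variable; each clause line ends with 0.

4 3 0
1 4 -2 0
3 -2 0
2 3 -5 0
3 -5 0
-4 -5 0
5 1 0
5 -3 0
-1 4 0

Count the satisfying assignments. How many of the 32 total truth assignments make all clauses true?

Satisfying assignments:
  p1=F p2=F p3=T p4=F p5=T
  p1=T p2=F p3=F p4=T p5=F
Count: 2.

2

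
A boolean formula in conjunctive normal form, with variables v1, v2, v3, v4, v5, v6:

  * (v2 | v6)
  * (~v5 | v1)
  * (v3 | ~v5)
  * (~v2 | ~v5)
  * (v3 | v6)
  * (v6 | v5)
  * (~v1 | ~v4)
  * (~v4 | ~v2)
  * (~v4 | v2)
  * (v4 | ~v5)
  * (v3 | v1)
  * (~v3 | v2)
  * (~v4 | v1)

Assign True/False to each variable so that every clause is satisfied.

v1 = T, v2 = T, v3 = F, v4 = F, v5 = F, v6 = T

Pure literal: v6 appears only positively; assign v6 = True.
Set v1 = True and propagate.
  then v4 is forced to False.
  then v5 is forced to False.
Branch on v2: take v2 = True.
v3 is now unconstrained; take v3 = False.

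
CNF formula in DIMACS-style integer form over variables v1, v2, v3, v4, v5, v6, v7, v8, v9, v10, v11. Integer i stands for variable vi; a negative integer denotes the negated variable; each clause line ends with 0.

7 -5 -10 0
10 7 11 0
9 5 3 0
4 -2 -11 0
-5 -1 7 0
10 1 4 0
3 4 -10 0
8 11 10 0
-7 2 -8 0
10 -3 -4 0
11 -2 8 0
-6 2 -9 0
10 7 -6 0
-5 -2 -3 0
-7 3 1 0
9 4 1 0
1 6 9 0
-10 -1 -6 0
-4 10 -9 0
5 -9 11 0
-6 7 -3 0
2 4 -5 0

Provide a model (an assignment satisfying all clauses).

Set v1 = True and propagate.
Set v2 = False and propagate.
Set v3 = True and propagate.
The remaining clauses are satisfied by v4 = False, v5 = False, v6 = False, v7 = False, v8 = True, v9 = False, v10 = False, v11 = True.
Every clause has at least one true literal under this assignment.

v1=T  v2=F  v3=T  v4=F  v5=F  v6=F  v7=F  v8=T  v9=F  v10=F  v11=T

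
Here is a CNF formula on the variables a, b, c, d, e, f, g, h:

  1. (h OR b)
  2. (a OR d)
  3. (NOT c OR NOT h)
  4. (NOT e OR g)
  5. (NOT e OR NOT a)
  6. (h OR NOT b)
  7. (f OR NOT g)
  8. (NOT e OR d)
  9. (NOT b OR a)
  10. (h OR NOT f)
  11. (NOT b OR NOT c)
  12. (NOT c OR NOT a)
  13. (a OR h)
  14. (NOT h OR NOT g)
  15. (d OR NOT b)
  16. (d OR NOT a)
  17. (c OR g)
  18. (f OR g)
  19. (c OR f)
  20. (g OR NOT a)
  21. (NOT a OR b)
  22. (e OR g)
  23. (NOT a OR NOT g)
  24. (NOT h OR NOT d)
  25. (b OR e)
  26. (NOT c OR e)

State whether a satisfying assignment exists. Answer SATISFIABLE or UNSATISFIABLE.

UNSATISFIABLE

a = True:
  propagation gives e=False, c=False, d=True, g=True; an empty clause results — contradiction.
a = False:
  propagation gives d=True, b=False, h=True; an empty clause results — contradiction.
Every branch closes, so no satisfying assignment exists.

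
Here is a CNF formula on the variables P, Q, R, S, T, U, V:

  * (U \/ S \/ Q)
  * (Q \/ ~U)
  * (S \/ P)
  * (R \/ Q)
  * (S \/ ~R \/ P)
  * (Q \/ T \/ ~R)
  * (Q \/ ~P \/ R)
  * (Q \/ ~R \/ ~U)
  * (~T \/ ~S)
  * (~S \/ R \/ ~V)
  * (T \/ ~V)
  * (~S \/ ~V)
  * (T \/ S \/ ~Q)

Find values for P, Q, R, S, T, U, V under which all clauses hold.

P=True, Q=True, R=False, S=True, T=False, U=True, V=False

Check each clause:
  1. (U \/ S \/ Q) — Q is true.
  2. (Q \/ ~U) — Q is true.
  3. (S \/ P) — P is true.
  4. (Q \/ R) — Q is true.
  5. (S \/ P \/ ~R) — P is true.
  6. (~R \/ T \/ Q) — Q is true.
  7. (~P \/ R \/ Q) — Q is true.
  8. (Q \/ ~R \/ ~U) — Q is true.
  9. (~S \/ ~T) — ~T is true.
  10. (R \/ ~S \/ ~V) — ~V is true.
  11. (~V \/ T) — ~V is true.
  12. (~V \/ ~S) — ~V is true.
  13. (~Q \/ T \/ S) — S is true.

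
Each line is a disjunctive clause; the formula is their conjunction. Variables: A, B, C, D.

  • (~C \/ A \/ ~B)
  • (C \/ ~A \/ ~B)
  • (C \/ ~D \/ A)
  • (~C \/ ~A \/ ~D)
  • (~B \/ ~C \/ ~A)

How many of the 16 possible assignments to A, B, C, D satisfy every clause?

Satisfying assignments:
  A=F B=F C=F D=F
  A=F B=F C=T D=F
  A=F B=F C=T D=T
  A=F B=T C=F D=F
  A=T B=F C=F D=F
  A=T B=F C=F D=T
  A=T B=F C=T D=F
Count: 7.

7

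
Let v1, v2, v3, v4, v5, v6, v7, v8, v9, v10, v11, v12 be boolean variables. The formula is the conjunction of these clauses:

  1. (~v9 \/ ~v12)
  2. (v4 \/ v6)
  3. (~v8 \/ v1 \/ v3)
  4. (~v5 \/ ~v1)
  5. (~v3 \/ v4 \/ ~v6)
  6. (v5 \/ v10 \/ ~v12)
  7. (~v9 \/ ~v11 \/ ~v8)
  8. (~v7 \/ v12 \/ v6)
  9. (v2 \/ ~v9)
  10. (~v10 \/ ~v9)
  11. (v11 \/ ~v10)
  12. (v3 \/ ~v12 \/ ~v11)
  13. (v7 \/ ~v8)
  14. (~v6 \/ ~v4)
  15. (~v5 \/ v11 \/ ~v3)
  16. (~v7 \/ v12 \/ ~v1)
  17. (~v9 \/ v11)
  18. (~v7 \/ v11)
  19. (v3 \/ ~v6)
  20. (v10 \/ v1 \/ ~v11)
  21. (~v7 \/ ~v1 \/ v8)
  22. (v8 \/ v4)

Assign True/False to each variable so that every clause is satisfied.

v2 occurs only positively in the remaining clauses — set v2 = True.
Pure literal: v9 appears only negated; assign v9 = False.
Set v1 = True and propagate.
  then v5 is forced to False.
Set v3 = True and propagate.
Set v4 = True and propagate.
  then v6 is forced to False.
The remaining clauses are satisfied by v7 = False, v8 = False, v10 = False, v11 = False, v12 = False.

v1 = True, v2 = True, v3 = True, v4 = True, v5 = False, v6 = False, v7 = False, v8 = False, v9 = False, v10 = False, v11 = False, v12 = False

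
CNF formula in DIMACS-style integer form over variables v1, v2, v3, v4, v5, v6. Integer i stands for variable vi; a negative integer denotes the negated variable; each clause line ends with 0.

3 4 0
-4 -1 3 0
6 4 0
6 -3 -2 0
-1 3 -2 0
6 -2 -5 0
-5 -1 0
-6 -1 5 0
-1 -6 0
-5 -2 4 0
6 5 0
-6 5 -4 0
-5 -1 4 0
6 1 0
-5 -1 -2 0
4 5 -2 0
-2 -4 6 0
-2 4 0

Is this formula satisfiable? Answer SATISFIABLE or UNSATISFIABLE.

Branch on v1: take v1 = False.
  then v6 is forced to True.
Branch on v2: take v2 = True.
  then v4 is forced to True.
  then v5 is forced to True.
v3 is now unconstrained; take v3 = True.
Every clause has at least one true literal under this assignment.
So v1=F, v2=T, v3=T, v4=T, v5=T, v6=T is a satisfying assignment.

SATISFIABLE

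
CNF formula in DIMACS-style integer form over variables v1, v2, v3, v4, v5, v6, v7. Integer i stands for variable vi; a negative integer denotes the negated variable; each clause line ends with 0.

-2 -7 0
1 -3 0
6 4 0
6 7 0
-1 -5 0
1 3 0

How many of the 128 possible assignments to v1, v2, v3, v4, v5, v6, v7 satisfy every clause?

14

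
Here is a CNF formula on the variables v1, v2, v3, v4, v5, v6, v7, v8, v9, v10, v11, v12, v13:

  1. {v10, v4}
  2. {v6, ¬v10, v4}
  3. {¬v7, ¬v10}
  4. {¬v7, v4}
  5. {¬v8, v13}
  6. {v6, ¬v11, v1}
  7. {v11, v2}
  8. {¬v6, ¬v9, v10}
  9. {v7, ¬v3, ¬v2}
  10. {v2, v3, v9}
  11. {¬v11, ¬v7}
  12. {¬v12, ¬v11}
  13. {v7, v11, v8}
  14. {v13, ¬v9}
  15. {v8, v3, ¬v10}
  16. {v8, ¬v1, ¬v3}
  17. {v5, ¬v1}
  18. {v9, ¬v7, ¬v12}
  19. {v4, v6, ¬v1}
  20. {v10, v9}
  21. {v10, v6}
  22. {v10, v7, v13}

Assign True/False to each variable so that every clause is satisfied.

v1=0, v2=0, v3=1, v4=0, v5=1, v6=1, v7=0, v8=0, v9=1, v10=1, v11=1, v12=0, v13=1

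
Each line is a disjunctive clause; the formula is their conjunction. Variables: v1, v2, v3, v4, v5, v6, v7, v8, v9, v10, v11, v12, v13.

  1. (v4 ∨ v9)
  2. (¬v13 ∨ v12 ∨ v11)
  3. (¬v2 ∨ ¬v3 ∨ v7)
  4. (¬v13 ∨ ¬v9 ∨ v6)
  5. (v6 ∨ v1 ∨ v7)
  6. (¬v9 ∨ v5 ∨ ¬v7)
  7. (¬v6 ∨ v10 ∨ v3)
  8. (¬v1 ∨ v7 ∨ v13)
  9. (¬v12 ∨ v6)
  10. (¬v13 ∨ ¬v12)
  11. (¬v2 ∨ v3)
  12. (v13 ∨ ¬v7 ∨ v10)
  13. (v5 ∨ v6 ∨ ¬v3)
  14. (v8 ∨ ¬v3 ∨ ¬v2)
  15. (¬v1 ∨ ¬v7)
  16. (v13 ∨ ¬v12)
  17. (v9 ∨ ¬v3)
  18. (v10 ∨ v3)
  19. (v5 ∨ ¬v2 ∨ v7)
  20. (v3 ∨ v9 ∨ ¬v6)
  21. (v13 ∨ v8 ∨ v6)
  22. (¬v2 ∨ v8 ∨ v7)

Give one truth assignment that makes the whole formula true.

v1=False, v2=True, v3=True, v4=False, v5=True, v6=True, v7=True, v8=True, v9=True, v10=False, v11=True, v12=False, v13=True

v5 occurs only positively in the remaining clauses — set v5 = True.
Pure literal: v8 appears only positively; assign v8 = True.
Try v1 = False.
Branch on v2: take v2 = True.
  then v3 is forced to True.
  then v7 is forced to True.
  then v9 is forced to True.
Try v6 = True.
For the remaining variables, v4 = False, v10 = False, v11 = True, v12 = False, v13 = True works.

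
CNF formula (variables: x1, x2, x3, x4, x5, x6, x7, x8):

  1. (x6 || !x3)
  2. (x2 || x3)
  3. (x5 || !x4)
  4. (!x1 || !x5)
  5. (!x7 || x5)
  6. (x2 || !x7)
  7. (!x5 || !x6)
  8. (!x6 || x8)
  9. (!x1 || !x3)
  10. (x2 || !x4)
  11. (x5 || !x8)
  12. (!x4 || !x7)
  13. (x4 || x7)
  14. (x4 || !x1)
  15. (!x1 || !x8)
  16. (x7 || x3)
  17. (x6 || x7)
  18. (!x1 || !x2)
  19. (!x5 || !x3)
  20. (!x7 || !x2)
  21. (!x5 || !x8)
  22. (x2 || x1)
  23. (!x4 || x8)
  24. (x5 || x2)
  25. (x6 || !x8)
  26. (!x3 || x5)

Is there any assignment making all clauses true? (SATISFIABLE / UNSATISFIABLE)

UNSATISFIABLE

x5 = True:
  propagation gives x1=False, x6=False, x3=False, x2=True; an empty clause results — contradiction.
x5 = False:
  propagation gives x4=False, x7=False; an empty clause results — contradiction.
Every branch closes, so no satisfying assignment exists.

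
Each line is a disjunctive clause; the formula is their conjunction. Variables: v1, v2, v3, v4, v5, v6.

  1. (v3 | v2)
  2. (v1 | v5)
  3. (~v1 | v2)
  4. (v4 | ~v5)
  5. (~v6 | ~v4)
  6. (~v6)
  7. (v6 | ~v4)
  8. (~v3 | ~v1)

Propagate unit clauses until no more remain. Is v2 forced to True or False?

(~v6) stands alone — v6 = False.
In (~v4 | v6), v6 is now false; ~v4 must hold, so v4 = False.
(v4 | ~v5): since v4 = False, the clause reduces to (~v5). v5 = False.
From (v5 | v1) and v5 = False: v1 = True.
In (~v1 | v2), ~v1 is now false; v2 must hold, so v2 = True.

True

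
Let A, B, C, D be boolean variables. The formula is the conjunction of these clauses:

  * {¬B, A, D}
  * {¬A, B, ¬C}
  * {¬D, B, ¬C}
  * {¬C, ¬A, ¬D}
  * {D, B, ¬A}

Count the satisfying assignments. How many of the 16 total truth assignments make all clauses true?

Split on A, then B.
  A=1, B=1: remaining (C,D) ∈ {(0,0); (0,1); (1,0)} — 3.
  A=1, B=0: remaining (C,D) ∈ {(0,1)} — 1.
  A=0, B=1: remaining (C,D) ∈ {(0,1); (1,1)} — 2.
  A=0, B=0: remaining (C,D) ∈ {(0,0); (0,1); (1,0)} — 3.
Total: 3 + 1 + 2 + 3 = 9.

9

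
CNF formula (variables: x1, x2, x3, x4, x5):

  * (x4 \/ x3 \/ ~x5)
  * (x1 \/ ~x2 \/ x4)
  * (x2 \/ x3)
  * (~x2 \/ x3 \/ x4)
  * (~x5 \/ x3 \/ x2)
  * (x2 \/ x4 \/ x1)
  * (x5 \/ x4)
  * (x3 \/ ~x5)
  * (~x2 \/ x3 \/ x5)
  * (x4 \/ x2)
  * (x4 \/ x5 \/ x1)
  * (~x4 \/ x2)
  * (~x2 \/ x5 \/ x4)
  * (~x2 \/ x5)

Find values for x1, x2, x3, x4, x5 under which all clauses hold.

x1=True, x2=True, x3=True, x4=True, x5=True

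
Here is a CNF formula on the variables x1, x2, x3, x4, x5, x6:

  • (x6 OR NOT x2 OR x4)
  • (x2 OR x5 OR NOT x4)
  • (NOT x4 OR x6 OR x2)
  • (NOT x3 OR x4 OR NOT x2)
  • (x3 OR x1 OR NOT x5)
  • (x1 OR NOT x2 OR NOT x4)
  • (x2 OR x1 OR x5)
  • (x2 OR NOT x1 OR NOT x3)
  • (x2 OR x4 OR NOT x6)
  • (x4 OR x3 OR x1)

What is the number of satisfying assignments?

15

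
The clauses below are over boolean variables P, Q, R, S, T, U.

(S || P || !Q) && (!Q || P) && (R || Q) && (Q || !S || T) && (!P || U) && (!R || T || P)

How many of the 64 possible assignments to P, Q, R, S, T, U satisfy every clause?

Split on P, then Q.
  P=T, Q=T: forces U=T; R, S, T free → 2^3 = 8.
  P=T, Q=F: remaining (R,S,T,U) ∈ {(T,F,F,T); (T,F,T,T); (T,T,T,T)} — 3.
  P=F, Q=T: a clause becomes empty — 0.
  P=F, Q=F: remaining (R,S,T,U) ∈ {(T,F,T,F); (T,F,T,T); (T,T,T,F); (T,T,T,T)} — 4.
Total: 8 + 3 + 0 + 4 = 15.

15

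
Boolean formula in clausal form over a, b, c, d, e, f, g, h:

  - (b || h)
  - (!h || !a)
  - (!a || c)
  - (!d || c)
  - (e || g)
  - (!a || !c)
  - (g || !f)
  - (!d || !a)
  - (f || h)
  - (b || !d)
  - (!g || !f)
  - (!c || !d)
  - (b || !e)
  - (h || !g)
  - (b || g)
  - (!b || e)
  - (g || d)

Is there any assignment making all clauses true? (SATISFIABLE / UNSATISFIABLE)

SATISFIABLE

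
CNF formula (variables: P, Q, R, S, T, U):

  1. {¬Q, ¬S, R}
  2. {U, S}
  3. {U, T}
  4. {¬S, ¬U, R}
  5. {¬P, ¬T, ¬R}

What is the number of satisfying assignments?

Split on R, then S.
  R=1, S=1: Q free; 4 ways for (P,T,U) × 2^1 = 8.
  R=1, S=0: Q free; 3 ways for (P,T,U) × 2^1 = 6.
  R=0, S=1: remaining (P,Q,T,U) ∈ {(0,0,1,0); (1,0,1,0)} — 2.
  R=0, S=0: forces U=1; P, Q, T free → 2^3 = 8.
Total: 8 + 6 + 2 + 8 = 24.

24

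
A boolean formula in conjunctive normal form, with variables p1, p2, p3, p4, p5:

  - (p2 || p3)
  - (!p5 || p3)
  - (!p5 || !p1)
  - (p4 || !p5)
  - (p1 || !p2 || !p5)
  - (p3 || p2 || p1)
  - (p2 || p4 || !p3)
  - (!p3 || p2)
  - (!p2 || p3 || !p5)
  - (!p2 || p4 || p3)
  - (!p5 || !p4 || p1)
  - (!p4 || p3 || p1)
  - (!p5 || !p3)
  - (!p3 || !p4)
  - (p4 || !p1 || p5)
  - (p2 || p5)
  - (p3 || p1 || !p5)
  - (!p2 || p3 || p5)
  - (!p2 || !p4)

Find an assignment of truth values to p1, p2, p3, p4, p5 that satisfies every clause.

p1 = F, p2 = T, p3 = T, p4 = F, p5 = F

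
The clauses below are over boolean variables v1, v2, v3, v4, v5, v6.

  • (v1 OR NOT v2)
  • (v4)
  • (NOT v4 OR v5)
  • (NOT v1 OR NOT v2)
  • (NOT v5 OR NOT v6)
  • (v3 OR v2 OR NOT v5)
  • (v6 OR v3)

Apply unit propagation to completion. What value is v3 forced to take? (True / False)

True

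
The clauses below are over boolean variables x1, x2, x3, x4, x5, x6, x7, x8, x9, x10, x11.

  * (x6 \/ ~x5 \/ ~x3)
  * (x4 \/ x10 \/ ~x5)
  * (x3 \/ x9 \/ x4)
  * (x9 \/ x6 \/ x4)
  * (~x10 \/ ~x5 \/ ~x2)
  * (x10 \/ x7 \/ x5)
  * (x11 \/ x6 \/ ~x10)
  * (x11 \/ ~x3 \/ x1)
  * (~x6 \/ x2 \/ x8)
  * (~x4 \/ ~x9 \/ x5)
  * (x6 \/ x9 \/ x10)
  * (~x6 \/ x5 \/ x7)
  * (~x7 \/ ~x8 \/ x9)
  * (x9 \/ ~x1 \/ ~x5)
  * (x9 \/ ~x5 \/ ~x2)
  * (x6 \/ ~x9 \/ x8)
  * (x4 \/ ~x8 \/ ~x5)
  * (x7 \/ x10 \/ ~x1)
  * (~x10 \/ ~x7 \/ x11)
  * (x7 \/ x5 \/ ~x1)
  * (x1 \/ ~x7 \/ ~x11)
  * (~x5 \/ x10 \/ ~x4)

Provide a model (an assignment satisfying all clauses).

x1=1, x2=1, x3=1, x4=0, x5=0, x6=1, x7=1, x8=1, x9=1, x10=0, x11=0

Set x1 = True and propagate.
The remaining clauses are satisfied by x2 = True, x3 = True, x4 = False, x5 = False, x6 = True, x7 = True, x8 = True, x9 = True, x10 = False, x11 = False.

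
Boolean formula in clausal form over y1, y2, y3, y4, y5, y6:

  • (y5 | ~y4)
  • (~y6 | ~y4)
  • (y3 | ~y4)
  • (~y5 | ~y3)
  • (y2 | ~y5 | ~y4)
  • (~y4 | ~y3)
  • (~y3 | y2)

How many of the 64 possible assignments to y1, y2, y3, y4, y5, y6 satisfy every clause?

20

Case analysis on y4 and y3:
  y4=T, y3=T: a clause becomes empty — 0.
  y4=T, y3=F: a clause becomes empty — 0.
  y4=F, y3=T: remaining (y1,y2,y5,y6) ∈ {(F,T,F,F); (F,T,F,T); (T,T,F,F); (T,T,F,T)} — 4.
  y4=F, y3=F: y1, y2, y5, y6 free → 2^4 = 16.
Total: 0 + 0 + 4 + 16 = 20.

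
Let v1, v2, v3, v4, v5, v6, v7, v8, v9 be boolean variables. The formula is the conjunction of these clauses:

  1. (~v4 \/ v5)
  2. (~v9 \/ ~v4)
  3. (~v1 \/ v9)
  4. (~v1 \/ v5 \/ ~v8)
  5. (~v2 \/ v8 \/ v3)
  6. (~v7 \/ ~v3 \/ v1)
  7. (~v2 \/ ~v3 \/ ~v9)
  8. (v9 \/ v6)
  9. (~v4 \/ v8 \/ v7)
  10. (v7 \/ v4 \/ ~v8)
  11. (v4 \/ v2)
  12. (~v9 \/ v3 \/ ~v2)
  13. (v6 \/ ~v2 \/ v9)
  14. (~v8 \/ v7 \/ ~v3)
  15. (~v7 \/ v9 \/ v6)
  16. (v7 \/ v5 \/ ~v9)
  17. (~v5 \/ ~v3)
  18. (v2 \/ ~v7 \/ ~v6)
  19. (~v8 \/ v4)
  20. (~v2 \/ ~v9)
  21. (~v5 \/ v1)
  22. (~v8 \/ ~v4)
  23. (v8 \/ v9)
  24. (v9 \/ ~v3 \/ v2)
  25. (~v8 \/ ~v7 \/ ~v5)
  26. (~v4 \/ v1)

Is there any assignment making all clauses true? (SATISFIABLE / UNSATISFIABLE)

UNSATISFIABLE

v9 = True:
  propagation gives v4=False, v2=True; an empty clause results — contradiction.
v9 = False:
  propagation gives v1=False, v6=True, v5=False, v4=False; an empty clause results — contradiction.
Every branch closes, so no satisfying assignment exists.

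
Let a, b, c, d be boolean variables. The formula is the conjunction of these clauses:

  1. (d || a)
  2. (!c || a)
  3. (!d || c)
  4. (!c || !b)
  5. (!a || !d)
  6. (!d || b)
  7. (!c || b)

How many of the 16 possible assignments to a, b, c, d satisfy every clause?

Satisfying assignments:
  a=T b=F c=F d=F
  a=T b=T c=F d=F
Count: 2.

2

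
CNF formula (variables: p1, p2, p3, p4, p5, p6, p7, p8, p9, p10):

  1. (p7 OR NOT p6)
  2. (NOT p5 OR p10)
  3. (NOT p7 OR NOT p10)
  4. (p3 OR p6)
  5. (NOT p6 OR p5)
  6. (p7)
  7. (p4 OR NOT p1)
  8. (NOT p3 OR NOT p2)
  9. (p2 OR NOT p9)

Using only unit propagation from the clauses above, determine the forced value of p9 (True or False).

False

Unit clause (p7) sets p7 = True.
(NOT p7 OR NOT p10): since p7 = True, the clause reduces to (NOT p10). p10 = False.
(p10 OR NOT p5) with p10 = False leaves only NOT p5, so p5 = False.
In (p5 OR NOT p6), p5 is now false; NOT p6 must hold, so p6 = False.
From (p6 OR p3) and p6 = False: p3 = True.
(NOT p3 OR NOT p2) with p3 = True leaves only NOT p2, so p2 = False.
(NOT p9 OR p2): since p2 = False, the clause reduces to (NOT p9). p9 = False.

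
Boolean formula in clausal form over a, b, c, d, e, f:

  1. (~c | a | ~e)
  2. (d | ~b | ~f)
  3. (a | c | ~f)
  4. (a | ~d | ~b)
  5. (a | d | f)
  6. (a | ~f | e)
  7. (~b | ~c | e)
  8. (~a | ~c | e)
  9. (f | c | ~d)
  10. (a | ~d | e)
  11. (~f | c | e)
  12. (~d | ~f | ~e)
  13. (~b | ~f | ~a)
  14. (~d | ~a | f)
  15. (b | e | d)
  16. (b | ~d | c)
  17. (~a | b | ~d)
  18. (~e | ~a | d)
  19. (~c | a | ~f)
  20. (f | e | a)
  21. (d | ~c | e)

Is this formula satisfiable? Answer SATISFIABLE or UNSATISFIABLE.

Branch on a: take a = True.
Branch on b: take b = True.
  then f is forced to False.
  then d is forced to False.
  then e is forced to False.
  then c is forced to False.
So a=T, b=T, c=F, d=F, e=F, f=F is a satisfying assignment.

SATISFIABLE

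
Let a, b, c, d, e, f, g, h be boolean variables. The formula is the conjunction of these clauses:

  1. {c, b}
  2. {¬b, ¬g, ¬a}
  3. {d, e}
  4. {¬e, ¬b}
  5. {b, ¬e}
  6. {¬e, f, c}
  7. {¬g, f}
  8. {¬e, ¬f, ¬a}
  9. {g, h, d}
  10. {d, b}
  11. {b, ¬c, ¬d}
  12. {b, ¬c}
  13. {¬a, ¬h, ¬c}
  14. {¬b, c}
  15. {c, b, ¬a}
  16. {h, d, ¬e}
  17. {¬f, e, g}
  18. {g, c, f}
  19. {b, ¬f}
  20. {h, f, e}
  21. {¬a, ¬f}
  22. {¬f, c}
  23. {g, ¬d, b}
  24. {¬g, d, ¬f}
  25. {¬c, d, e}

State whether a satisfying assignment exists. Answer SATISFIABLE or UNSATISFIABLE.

Pure literal: a appears only negated; assign a = False.
Branch on b: take b = True.
  then e is forced to False.
  then d is forced to True.
  then c is forced to True.
Branch on f: take f = False.
  then g is forced to False.
  then h is forced to True.
Every clause has at least one true literal under this assignment.
So a = False  b = True  c = True  d = True  e = False  f = False  g = False  h = True is a satisfying assignment.

SATISFIABLE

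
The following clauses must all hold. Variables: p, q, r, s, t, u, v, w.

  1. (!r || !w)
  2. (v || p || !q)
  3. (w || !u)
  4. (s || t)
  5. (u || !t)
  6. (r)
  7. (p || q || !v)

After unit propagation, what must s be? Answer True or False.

(r) is a unit clause: r = True.
(!w || !r): since r = True, the clause reduces to (!w). w = False.
From (!u || w) and w = False: u = False.
(u || !t) with u = False leaves only !t, so t = False.
In (s || t), t is now false; s must hold, so s = True.

True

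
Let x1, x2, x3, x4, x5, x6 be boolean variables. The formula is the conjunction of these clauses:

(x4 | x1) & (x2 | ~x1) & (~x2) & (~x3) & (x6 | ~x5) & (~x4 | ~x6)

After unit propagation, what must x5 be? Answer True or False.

(~x2) stands alone — x2 = False.
From (x2 | ~x1) and x2 = False: x1 = False.
From (x1 | x4) and x1 = False: x4 = True.
(~x3) is a unit clause: x3 = False.
From (~x6 | ~x4) and x4 = True: x6 = False.
(~x5 | x6) with x6 = False leaves only ~x5, so x5 = False.

False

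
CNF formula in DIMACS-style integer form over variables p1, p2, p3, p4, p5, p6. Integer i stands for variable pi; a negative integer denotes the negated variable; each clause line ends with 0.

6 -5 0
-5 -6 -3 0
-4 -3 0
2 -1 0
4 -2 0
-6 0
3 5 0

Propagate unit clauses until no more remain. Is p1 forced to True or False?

False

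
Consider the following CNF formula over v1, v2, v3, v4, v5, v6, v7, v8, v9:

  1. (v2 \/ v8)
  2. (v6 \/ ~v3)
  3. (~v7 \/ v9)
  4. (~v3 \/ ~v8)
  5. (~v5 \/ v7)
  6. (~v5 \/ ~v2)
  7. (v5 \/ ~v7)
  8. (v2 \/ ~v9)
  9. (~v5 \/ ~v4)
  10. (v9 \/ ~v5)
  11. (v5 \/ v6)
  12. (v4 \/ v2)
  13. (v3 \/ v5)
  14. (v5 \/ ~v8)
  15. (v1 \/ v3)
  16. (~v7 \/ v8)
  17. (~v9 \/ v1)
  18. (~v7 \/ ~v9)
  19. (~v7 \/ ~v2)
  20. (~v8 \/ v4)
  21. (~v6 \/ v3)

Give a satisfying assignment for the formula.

v1=T  v2=T  v3=T  v4=F  v5=F  v6=T  v7=F  v8=F  v9=F

v1 occurs only positively in the remaining clauses — set v1 = True.
Branch on v2: take v2 = True.
  then v5 is forced to False.
  then v7 is forced to False.
  then v6 is forced to True.
  then v3 is forced to True.
  then v8 is forced to False.
v4, v9 are now unconstrained; take v4 = False, v9 = False.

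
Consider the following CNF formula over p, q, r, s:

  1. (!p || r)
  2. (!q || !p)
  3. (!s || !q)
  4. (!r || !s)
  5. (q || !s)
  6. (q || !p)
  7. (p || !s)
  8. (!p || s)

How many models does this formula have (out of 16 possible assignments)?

4

Satisfying assignments:
  p=0 q=0 r=0 s=0
  p=0 q=0 r=1 s=0
  p=0 q=1 r=0 s=0
  p=0 q=1 r=1 s=0
Count: 4.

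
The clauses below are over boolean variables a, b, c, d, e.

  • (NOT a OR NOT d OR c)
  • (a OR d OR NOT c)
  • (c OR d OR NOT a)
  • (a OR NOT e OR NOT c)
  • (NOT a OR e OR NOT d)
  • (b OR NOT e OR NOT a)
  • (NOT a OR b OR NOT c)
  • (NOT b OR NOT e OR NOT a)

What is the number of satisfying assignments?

Case analysis on a and c:
  a=1, c=1: remaining (b,d,e) ∈ {(1,0,0)} — 1.
  a=1, c=0: a clause becomes empty — 0.
  a=0, c=1: remaining (b,d,e) ∈ {(0,1,0); (1,1,0)} — 2.
  a=0, c=0: b, d, e free → 2^3 = 8.
Total: 1 + 0 + 2 + 8 = 11.

11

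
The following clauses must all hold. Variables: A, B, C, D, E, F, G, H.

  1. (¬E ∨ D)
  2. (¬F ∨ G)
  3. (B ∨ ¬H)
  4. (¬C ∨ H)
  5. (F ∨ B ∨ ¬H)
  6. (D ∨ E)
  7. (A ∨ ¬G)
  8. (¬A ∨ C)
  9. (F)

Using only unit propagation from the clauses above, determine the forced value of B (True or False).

(F) stands alone — F = True.
From (G ∨ ¬F) and F = True: G = True.
(¬G ∨ A) with G = True leaves only A, so A = True.
(C ∨ ¬A): since A = True, the clause reduces to (C). C = True.
(H ∨ ¬C): since C = True, the clause reduces to (H). H = True.
(B ∨ ¬H): since H = True, the clause reduces to (B). B = True.

True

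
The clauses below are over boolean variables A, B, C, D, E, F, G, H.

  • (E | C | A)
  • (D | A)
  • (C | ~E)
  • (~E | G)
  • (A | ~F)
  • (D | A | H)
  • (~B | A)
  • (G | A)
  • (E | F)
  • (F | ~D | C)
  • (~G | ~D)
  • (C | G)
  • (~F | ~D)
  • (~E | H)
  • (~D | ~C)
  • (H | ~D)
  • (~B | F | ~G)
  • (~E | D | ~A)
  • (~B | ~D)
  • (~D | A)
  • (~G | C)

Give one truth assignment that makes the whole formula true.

A = 1, B = 0, C = 1, D = 0, E = 0, F = 1, G = 1, H = 1

B occurs only negated in the remaining clauses — set B = False.
H occurs only positively in the remaining clauses — set H = True.
Try A = True.
The remaining clauses are satisfied by C = True, D = False, E = False, F = True, G = True.
Every clause has at least one true literal under this assignment.
Check each clause:
  1. (A | C | E) — A is true.
  2. (D | A) — A is true.
  3. (C | ~E) — C is true.
  4. (G | ~E) — ~E is true.
  5. (A | ~F) — A is true.
  6. (A | D | H) — H is true.
  7. (~B | A) — A is true.
  8. (G | A) — A is true.
  9. (F | E) — F is true.
  10. (F | C | ~D) — C is true.
  11. (~G | ~D) — ~D is true.
  12. (C | G) — C is true.
  13. (~F | ~D) — ~D is true.
  14. (~E | H) — H is true.
  15. (~D | ~C) — ~D is true.
  16. (H | ~D) — H is true.
  17. (~G | ~B | F) — ~B is true.
  18. (~A | ~E | D) — ~E is true.
  19. (~D | ~B) — ~D is true.
  20. (A | ~D) — A is true.
  21. (~G | C) — C is true.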